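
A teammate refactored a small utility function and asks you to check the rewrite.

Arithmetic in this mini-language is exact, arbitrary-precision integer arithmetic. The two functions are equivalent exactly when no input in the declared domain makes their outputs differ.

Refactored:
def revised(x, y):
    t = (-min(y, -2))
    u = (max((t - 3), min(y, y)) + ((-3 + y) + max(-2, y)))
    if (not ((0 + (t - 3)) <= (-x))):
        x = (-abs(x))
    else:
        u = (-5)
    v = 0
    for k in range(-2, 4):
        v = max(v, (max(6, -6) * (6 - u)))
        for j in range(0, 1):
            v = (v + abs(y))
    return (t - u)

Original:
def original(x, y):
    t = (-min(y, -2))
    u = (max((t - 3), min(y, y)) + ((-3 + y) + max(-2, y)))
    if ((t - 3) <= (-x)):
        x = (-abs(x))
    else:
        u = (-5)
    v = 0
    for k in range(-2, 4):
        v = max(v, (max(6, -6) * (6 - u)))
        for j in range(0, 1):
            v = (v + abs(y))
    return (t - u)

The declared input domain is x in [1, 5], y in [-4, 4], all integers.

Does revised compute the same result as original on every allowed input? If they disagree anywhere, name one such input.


The rewrite breaks on x=1, y=-4, where the results are 9 and 12.
original: t := 4 | u := -8 | ((t - 3) <= (-x)): false | u := -5 | v := 0 | iter k=-2: | v := 66 | iter j=0: | v := 70 | iter k=-1: | v := 70 | iter j=0: | v := 74 | iter k=0: | v := 74 | iter j=0: | v := 78 | iter k=1: | v := 78 | iter j=0: | v := 82 | iter k=2: | v := 82 | iter j=0: | v := 86 | iter k=3: | v := 86 | iter j=0: | v := 90 | result 9
revised: t := 4 | u := -8 | (not ((0 + (t - 3)) <= (-x))): true | x := -1 | v := 0 | iter k=-2: | v := 84 | iter j=0: | v := 88 | iter k=-1: | v := 88 | iter j=0: | v := 92 | iter k=0: | v := 92 | iter j=0: | v := 96 | iter k=1: | v := 96 | iter j=0: | v := 100 | iter k=2: | v := 100 | iter j=0: | v := 104 | iter k=3: | v := 104 | iter j=0: | v := 108 | result 12
verdict: not equivalent; witness: x=1, y=-4


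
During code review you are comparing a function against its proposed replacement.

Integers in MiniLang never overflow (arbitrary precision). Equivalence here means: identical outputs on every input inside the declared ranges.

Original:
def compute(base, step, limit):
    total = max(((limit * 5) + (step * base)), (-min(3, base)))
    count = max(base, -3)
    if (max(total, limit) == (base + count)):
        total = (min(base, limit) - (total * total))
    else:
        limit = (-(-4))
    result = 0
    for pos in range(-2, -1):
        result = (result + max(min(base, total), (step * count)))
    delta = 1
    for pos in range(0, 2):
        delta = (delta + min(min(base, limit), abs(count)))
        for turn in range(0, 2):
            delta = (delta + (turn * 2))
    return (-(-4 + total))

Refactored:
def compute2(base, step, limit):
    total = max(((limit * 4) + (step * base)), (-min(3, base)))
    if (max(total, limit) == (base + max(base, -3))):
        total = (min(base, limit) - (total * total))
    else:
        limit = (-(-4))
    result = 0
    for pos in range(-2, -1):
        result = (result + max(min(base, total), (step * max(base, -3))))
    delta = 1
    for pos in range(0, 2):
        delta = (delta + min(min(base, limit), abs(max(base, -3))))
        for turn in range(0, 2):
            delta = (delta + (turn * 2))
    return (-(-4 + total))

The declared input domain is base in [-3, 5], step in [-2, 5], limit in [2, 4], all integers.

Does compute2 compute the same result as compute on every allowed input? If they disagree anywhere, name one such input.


The rewrite breaks on base=-3, step=-2, limit=2, where the results are -12 and -10.
compute: total=16, then count=-3, then (max(total, limit) == (base + count)) is false, then limit=4, then result=0, then (pos=-2), then result=6, then delta=1, then (pos=0), then delta=-2, then (turn=0), then delta=-2, then (turn=1), then delta=0, then (pos=1), then delta=-3, then (turn=0), then delta=-3, then (turn=1), then delta=-1, then returns -12
compute2: total=14, then (max(total, limit) == (base + max(base, -3))) is false, then limit=4, then result=0, then (pos=-2), then result=6, then delta=1, then (pos=0), then delta=-2, then (turn=0), then delta=-2, then (turn=1), then delta=0, then (pos=1), then delta=-3, then (turn=0), then delta=-3, then (turn=1), then delta=-1, then returns -10
verdict: not equivalent; witness: base=-3, step=-2, limit=2


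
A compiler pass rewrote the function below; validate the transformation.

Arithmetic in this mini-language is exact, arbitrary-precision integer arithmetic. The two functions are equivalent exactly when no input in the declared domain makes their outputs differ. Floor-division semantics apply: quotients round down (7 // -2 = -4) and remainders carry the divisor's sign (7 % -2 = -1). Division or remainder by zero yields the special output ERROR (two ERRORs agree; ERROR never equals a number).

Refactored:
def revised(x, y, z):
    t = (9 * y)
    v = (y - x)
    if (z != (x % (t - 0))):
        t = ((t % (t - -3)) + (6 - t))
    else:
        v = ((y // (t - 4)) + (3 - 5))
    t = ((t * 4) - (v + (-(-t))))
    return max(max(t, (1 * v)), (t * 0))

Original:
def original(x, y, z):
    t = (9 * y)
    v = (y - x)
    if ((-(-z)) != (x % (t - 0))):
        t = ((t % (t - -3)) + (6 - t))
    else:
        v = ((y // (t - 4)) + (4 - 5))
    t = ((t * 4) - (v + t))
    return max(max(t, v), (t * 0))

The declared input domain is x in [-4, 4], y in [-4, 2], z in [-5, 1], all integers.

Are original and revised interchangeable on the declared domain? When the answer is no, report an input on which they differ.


Evaluate both at x=0, y=1, z=0.
original: t = 9; v = 1; ((-(-z)) != (x % (t - 0))) -> false; v = -1; t = 28; return 28
revised: t = 9; v = 1; (z != (x % (t - 0))) -> false; v = -2; t = 29; return 29
28 != 29, so the rewrite changes behavior.
verdict: not equivalent; witness: x=0, y=1, z=0


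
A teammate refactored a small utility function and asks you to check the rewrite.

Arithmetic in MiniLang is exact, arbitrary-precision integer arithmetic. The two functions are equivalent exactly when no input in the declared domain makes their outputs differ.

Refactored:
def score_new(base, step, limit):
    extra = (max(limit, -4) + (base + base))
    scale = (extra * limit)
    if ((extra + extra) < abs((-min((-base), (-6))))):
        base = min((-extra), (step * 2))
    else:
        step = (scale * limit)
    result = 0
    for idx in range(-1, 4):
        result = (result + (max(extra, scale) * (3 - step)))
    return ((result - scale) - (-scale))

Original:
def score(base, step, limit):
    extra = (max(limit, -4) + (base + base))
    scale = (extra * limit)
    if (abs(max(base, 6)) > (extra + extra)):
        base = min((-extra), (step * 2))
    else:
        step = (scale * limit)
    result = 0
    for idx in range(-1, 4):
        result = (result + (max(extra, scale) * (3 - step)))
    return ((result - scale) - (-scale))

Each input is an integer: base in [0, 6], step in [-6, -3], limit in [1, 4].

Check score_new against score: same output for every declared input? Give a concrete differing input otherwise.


Behavior is preserved: although comparison usage differs; also min/max/abs usage differs, the outputs never diverge.
As a probe, take base=3, step=-5, limit=2: score runs extra = 8; scale = 16; (abs(max(base, 6)) > (extra + extra)) -> false; step = 32; result = 0; [idx=-1]; result = -464; [idx=0]; result = -928; [idx=1]; result = -1392; [idx=2]; result = -1856; [idx=3]; result = -2320; return -2320; score_new runs extra = 8; scale = 16; ((extra + extra) < abs((-min((-base), (-6))))) -> false; step = 32; result = 0; [idx=-1]; result = -464; [idx=0]; result = -928; [idx=1]; result = -1392; [idx=2]; result = -1856; [idx=3]; result = -2320; return -2320; both end at -2320.
Across all 112 domain points the two functions coincide.
verdict: equivalent


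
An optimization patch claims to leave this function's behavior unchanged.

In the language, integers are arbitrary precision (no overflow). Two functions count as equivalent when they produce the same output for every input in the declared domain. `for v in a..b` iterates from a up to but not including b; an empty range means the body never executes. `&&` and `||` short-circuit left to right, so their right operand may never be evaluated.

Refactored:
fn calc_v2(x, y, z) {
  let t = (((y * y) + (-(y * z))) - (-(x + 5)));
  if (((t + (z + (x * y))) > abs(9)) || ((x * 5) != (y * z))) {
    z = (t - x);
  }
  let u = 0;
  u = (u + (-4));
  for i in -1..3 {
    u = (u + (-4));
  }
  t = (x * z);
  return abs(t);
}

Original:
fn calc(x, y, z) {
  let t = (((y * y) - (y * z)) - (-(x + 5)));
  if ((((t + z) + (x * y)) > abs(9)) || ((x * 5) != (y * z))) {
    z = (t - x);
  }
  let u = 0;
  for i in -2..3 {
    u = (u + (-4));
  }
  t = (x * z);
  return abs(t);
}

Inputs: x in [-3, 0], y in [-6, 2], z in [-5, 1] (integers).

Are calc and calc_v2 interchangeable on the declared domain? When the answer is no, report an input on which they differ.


The two versions differ — the changes include arithmetic usage differs; constant usage differs; loop structure differs; statement counts differ.
One worked example (x=0, y=-6, z=0) — calc: t := 41 | ((((t + z) + (x * y)) > abs(9)) || ((x * 5) != (y * z))): true | z := 41 | u := 0 | iter i=-2: | u := -4 | iter i=-1: | u := -8 | iter i=0: | u := -12 | iter i=1: | u := -16 | iter i=2: | u := -20 | t := 0 | result 0; calc_v2: t := 41 | (((t + (z + (x * y))) > abs(9)) || ((x * 5) != (y * z))): true | z := 41 | u := 0 | u := -4 | iter i=-1: | u := -8 | iter i=0: | u := -12 | iter i=1: | u := -16 | iter i=2: | u := -20 | t := 0 | result 0; agreement on 0.
Sweeping the whole domain (252 inputs) finds no disagreement.
verdict: equivalent


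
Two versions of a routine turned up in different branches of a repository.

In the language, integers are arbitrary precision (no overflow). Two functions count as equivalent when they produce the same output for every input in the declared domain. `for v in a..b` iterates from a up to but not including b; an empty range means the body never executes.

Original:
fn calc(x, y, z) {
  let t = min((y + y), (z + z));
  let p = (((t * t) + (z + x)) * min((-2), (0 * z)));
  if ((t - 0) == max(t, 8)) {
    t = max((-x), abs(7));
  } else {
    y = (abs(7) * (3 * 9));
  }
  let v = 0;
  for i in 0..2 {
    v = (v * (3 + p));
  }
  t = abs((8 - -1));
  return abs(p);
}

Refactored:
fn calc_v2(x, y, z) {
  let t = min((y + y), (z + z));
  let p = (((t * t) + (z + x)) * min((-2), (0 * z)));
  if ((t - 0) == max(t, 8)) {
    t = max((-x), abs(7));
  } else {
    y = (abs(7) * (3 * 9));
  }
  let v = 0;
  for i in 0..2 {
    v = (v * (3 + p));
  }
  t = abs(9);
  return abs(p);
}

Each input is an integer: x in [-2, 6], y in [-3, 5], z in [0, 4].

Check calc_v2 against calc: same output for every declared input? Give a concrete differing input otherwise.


The two are interchangeable: constant usage differs; arithmetic usage differs, and every declared input agrees.
One worked example (x=-1, y=-2, z=0) — calc: t := -4 | p := -30 | ((t - 0) == max(t, 8)): false | y := 189 | v := 0 | iter i=0: | v := 0 | iter i=1: | v := 0 | t := 9 | result 30; calc_v2: t := -4 | p := -30 | ((t - 0) == max(t, 8)): false | y := 189 | v := 0 | iter i=0: | v := 0 | iter i=1: | v := 0 | t := 9 | result 30; agreement on 30.
Checked all 405 inputs in the declared domain: the outputs agree on every one.
verdict: equivalent


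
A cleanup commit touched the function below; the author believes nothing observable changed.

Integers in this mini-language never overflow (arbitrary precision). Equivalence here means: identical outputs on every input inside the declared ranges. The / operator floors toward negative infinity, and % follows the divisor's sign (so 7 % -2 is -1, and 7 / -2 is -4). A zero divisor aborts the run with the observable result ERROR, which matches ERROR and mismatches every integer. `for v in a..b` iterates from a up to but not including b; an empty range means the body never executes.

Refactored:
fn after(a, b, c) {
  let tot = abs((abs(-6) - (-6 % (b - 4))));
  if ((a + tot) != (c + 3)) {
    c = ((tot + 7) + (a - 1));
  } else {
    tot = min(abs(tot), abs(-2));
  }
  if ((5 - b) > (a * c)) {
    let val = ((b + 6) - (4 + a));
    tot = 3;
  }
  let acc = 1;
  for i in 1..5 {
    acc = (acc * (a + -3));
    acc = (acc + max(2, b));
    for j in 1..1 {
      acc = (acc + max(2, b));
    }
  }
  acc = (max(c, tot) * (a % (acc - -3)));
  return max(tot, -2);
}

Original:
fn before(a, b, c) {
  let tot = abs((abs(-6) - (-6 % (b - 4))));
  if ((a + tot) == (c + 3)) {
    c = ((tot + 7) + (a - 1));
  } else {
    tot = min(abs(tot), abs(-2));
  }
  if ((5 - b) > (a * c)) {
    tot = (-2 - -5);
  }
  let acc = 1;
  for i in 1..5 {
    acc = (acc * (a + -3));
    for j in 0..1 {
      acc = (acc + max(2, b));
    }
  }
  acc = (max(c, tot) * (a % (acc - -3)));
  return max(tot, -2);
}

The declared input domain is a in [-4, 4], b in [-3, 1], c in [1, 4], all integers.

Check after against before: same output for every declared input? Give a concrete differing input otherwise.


Input a=1, b=-3, c=1: 3 from before versus 12 from after.
verdict: not equivalent; witness: a=1, b=-3, c=1


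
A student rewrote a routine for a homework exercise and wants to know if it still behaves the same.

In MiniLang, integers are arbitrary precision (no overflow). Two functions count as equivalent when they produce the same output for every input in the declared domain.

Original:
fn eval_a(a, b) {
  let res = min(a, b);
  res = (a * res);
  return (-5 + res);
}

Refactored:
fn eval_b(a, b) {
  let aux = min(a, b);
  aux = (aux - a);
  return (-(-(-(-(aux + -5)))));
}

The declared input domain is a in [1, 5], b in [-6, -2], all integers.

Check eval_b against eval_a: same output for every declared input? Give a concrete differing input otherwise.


The rewrite breaks on a=1, b=-6, where the results are -11 and -12.
eval_a: res = -6; res = -6; return -11
eval_b: aux = -6; aux = -7; return -12
verdict: not equivalent; witness: a=1, b=-6


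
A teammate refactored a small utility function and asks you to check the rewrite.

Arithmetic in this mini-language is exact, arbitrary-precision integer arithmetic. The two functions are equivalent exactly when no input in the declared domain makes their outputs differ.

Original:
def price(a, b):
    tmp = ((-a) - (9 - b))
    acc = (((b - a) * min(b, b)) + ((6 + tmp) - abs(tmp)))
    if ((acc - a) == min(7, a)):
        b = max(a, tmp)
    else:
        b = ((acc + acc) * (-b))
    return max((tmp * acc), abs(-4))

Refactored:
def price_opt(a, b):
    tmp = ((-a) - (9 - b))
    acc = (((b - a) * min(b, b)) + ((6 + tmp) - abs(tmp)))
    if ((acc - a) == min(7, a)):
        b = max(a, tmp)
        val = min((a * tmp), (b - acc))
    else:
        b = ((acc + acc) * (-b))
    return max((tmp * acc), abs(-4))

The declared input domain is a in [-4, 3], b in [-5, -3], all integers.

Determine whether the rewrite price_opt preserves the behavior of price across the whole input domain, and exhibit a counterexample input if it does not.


Changes here: statement counts differ; also local variable names differ; also min/max/abs usage differs; also arithmetic usage differs; the full 24-point sweep finds no disagreement.
verdict: equivalent


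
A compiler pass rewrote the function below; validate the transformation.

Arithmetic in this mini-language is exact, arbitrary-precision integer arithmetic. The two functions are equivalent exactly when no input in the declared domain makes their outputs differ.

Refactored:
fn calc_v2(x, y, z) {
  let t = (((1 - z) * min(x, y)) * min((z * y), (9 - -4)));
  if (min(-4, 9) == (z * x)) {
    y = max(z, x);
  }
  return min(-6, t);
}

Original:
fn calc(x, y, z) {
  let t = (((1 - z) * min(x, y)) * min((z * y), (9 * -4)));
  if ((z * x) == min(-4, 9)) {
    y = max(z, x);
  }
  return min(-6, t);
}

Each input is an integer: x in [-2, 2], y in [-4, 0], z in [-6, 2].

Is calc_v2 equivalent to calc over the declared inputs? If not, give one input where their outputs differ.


Try x=-2, y=-4, z=-6.
calc: t becomes 1008; next ((z * x) == min(-4, 9)) evaluates to false; next final value -6
calc_v2: t becomes -364; next (min(-4, 9) == (z * x)) evaluates to false; next final value -364
-6 != -364, so the rewrite changes behavior.
verdict: not equivalent; witness: x=-2, y=-4, z=-6


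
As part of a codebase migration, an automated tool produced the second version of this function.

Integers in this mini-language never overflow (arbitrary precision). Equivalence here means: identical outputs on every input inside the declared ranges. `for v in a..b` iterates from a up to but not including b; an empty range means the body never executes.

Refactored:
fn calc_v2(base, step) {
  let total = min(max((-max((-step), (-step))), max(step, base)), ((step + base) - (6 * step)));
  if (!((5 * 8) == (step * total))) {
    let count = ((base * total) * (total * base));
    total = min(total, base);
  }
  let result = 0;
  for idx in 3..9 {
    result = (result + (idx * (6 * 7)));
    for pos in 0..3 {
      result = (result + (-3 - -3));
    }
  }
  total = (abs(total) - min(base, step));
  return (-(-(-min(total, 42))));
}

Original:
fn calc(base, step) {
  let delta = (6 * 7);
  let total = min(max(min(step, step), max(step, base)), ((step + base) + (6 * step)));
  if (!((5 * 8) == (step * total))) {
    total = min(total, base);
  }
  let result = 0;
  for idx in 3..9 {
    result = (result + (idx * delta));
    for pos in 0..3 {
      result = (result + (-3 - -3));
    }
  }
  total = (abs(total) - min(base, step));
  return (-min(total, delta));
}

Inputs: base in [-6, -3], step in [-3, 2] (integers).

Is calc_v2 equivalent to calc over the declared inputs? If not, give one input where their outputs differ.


Consider the input base=-6, step=-3.
calc: delta := 42 | total := -27 | (!((5 * 8) == (step * total))): true | total := -27 | result := 0 | iter idx=3: | result := 126 | iter pos=0: | result := 126 | iter pos=1: | result := 126 | iter pos=2: | result := 126 | iter idx=4: | result := 294 | iter pos=0: | result := 294 | iter pos=1: | result := 294 | iter pos=2: | result := 294 | iter idx=5: | result := 504 | iter pos=0: | result := 504 | iter pos=1: | result := 504 | iter pos=2: | result := 504 | iter idx=6: | result := 756 | iter pos=0: | result := 756 | iter pos=1: | result := 756 | iter pos=2: | result := 756 | iter idx=7: | result := 1050 | iter pos=0: | result := 1050 | iter pos=1: | result := 1050 | iter pos=2: | result := 1050 | iter idx=8: | result := 1386 | iter pos=0: | result := 1386 | iter pos=1: | result := 1386 | iter pos=2: | result := 1386 | total := 33 | result -33
calc_v2: total := -3 | (!((5 * 8) == (step * total))): true | count := 324 | total := -6 | result := 0 | iter idx=3: | result := 126 | iter pos=0: | result := 126 | iter pos=1: | result := 126 | iter pos=2: | result := 126 | iter idx=4: | result := 294 | iter pos=0: | result := 294 | iter pos=1: | result := 294 | iter pos=2: | result := 294 | iter idx=5: | result := 504 | iter pos=0: | result := 504 | iter pos=1: | result := 504 | iter pos=2: | result := 504 | iter idx=6: | result := 756 | iter pos=0: | result := 756 | iter pos=1: | result := 756 | iter pos=2: | result := 756 | iter idx=7: | result := 1050 | iter pos=0: | result := 1050 | iter pos=1: | result := 1050 | iter pos=2: | result := 1050 | iter idx=8: | result := 1386 | iter pos=0: | result := 1386 | iter pos=1: | result := 1386 | iter pos=2: | result := 1386 | total := 12 | result -12
-33 against -12: the behavior changed.
verdict: not equivalent; witness: base=-6, step=-3


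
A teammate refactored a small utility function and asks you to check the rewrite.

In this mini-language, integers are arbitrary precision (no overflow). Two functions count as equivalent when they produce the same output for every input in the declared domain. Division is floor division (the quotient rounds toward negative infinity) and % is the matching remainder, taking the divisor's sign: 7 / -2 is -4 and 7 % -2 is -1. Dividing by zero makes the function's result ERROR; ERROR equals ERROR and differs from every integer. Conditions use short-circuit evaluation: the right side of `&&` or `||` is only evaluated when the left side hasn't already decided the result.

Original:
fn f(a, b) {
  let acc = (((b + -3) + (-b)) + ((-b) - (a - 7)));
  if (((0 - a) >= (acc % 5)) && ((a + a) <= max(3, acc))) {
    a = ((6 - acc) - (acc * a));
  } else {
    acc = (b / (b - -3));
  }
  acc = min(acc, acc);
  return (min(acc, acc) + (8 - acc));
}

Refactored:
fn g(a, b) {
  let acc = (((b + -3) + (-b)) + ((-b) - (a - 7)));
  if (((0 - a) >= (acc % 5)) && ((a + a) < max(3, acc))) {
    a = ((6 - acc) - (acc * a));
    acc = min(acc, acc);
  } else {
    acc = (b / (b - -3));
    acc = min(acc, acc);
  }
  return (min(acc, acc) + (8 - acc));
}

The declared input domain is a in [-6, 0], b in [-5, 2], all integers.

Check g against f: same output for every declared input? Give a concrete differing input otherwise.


Equivalent. The suspicious edit (`((a + a) <= max(3, acc))` became `((a + a) < max(3, acc))`) never changes the result for any input inside the declared domain.
An exhaustive pass over the 56 declared inputs shows identical outputs.
Spot check at a=-2, b=-4 — f: acc becomes 10; next (((0 - a) >= (acc % 5)) && ((a + a) <= max(3, acc))) evaluates to true; next a becomes 16; next acc becomes 10; next final value 8. g: acc becomes 10; next (((0 - a) >= (acc % 5)) && ((a + a) < max(3, acc))) evaluates to true; next a becomes 16; next acc becomes 10; next final value 8. Both give 8.
verdict: equivalent


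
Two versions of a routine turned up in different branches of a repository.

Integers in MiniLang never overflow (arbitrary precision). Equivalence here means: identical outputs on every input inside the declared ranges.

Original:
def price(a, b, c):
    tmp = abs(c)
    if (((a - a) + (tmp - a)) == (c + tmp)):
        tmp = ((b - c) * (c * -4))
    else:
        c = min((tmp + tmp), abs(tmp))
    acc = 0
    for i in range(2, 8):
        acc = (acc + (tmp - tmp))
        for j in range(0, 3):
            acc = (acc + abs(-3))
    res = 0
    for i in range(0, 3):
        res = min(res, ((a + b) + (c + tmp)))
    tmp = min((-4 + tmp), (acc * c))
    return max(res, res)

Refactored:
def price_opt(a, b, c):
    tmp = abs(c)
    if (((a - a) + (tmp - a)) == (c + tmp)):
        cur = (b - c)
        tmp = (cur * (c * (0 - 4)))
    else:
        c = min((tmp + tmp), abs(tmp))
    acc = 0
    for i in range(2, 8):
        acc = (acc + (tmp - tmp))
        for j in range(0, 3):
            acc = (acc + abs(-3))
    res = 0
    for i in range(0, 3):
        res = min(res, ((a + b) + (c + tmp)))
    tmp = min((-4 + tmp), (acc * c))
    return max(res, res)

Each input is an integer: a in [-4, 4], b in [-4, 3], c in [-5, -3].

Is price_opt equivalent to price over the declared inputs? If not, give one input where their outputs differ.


Comparing the listings, the differences include: statement counts differ; and arithmetic usage differs; and constant usage differs; and local variable names differ.
Tracing a=1, b=0, c=-3: price: tmp = 3; (((a - a) + (tmp - a)) == (c + tmp)) -> false; c = 3; acc = 0; [i=2]; acc = 0; [j=0]; acc = 3; [j=1]; acc = 6; [j=2]; acc = 9; [i=3]; acc = 9; [j=0]; acc = 12; [j=1]; acc = 15; [j=2]; acc = 18; [i=4]; acc = 18; [j=0]; acc = 21; [j=1]; acc = 24; [j=2]; acc = 27; [i=5]; acc = 27; [j=0]; acc = 30; [j=1]; acc = 33; [j=2]; acc = 36; [i=6]; acc = 36; [j=0]; acc = 39; [j=1]; acc = 42; [j=2]; acc = 45; [i=7]; acc = 45; [j=0]; acc = 48; [j=1]; acc = 51; [j=2]; acc = 54; res = 0; [i=0]; res = 0; [i=1]; res = 0; [i=2]; res = 0; tmp = -1; return 0 | price_opt: tmp = 3; (((a - a) + (tmp - a)) == (c + tmp)) -> false; c = 3; acc = 0; [i=2]; acc = 0; [j=0]; acc = 3; [j=1]; acc = 6; [j=2]; acc = 9; [i=3]; acc = 9; [j=0]; acc = 12; [j=1]; acc = 15; [j=2]; acc = 18; [i=4]; acc = 18; [j=0]; acc = 21; [j=1]; acc = 24; [j=2]; acc = 27; [i=5]; acc = 27; [j=0]; acc = 30; [j=1]; acc = 33; [j=2]; acc = 36; [i=6]; acc = 36; [j=0]; acc = 39; [j=1]; acc = 42; [j=2]; acc = 45; [i=7]; acc = 45; [j=0]; acc = 48; [j=1]; acc = 51; [j=2]; acc = 54; res = 0; [i=0]; res = 0; [i=1]; res = 0; [i=2]; res = 0; tmp = -1; return 0 — matching result 0.
An exhaustive pass over the 216 declared inputs shows identical outputs.
verdict: equivalent


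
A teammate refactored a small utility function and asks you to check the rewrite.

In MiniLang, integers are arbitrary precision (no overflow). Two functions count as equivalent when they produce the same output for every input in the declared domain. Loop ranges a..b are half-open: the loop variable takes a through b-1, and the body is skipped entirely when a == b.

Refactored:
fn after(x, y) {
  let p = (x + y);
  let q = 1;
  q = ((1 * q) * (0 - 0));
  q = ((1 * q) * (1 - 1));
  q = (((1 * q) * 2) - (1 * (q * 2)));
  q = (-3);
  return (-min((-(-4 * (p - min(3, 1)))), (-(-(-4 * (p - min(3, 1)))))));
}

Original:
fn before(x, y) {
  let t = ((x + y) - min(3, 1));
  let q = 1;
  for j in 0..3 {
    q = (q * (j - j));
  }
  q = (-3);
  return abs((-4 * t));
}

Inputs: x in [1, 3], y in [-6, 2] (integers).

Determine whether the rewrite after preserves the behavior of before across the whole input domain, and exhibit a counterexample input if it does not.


Changes here: statement counts differ, plus arithmetic usage differs, plus min/max/abs usage differs, plus loop structure differs, plus local variable names differ, plus constant usage differs; the full 27-point sweep finds no disagreement.
verdict: equivalent


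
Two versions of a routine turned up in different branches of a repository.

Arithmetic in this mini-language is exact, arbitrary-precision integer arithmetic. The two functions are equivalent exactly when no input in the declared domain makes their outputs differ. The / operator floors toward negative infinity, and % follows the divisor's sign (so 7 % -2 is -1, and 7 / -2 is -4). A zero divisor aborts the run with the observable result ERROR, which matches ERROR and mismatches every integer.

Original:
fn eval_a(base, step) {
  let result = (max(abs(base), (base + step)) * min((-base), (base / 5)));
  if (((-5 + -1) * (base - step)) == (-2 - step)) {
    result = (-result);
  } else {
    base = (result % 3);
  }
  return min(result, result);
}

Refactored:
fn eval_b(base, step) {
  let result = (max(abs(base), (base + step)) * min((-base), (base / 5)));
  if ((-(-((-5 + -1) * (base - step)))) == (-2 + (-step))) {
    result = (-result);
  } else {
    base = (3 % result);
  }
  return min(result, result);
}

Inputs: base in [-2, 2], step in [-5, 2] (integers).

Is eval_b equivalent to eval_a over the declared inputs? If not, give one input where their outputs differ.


Consider the input base=0, step=-5.
eval_a: result = 0; (((-5 + -1) * (base - step)) == (-2 - step)) -> false; base = 0; return 0
eval_b: result = 0; ((-(-((-5 + -1) * (base - step)))) == (-2 + (-step))) -> false; division by zero -> ERROR
0 vs ERROR — the two versions disagree here.
verdict: not equivalent; witness: base=0, step=-5


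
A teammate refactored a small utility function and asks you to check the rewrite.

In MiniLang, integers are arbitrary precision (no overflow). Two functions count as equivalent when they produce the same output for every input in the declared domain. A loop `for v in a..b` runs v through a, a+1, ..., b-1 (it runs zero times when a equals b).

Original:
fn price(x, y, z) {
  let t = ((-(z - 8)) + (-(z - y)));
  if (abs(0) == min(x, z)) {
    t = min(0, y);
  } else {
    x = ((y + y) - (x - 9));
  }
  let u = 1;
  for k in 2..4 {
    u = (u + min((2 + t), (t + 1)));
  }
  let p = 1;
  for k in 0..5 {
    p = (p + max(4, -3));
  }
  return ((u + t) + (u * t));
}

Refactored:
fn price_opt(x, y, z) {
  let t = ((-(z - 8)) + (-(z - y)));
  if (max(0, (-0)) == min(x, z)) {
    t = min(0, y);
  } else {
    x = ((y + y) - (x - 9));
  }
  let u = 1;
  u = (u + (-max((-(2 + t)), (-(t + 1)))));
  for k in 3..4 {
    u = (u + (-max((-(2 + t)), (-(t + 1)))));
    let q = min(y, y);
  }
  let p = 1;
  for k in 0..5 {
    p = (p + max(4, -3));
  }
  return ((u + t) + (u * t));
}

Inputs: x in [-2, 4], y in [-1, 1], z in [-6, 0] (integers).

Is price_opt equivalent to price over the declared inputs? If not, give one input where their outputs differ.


Comparing the listings, the differences include: local variable names differ; and statement counts differ; and constant usage differs; and min/max/abs usage differs; and loop structure differs; and arithmetic usage differs.
One worked example (x=2, y=1, z=-5) — price: t := 19 | (abs(0) == min(x, z)): false | x := 9 | u := 1 | iter k=2: | u := 21 | iter k=3: | u := 41 | p := 1 | iter k=0: | p := 5 | iter k=1: | p := 9 | iter k=2: | p := 13 | iter k=3: | p := 17 | iter k=4: | p := 21 | result 839; price_opt: t := 19 | (max(0, (-0)) == min(x, z)): false | x := 9 | u := 1 | u := 21 | iter k=3: | u := 41 | q := 1 | p := 1 | iter k=0: | p := 5 | iter k=1: | p := 9 | iter k=2: | p := 13 | iter k=3: | p := 17 | iter k=4: | p := 21 | result 839; agreement on 839.
An exhaustive pass over the 147 declared inputs shows identical outputs.
verdict: equivalent


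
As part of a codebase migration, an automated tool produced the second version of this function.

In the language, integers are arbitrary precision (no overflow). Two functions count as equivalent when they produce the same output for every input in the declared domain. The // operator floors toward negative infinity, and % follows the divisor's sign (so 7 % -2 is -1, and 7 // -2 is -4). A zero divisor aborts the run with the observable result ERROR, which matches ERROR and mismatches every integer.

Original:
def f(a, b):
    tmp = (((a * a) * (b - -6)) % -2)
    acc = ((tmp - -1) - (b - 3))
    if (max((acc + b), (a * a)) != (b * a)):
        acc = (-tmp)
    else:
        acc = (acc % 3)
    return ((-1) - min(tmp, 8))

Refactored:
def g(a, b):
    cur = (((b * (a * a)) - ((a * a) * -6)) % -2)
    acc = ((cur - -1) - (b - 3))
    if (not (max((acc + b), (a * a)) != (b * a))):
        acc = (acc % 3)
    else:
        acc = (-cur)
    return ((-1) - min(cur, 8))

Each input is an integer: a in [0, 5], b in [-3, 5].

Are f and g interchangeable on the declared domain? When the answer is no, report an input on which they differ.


This is a faithful refactor — arithmetic usage differs; boolean connective usage differs; local variable names differ, but the computed results match everywhere.
Spot check at a=0, b=2 — f: tmp=0, then acc=2, then (max((acc + b), (a * a)) != (b * a)) is true, then acc=0, then returns -1. g: cur=0, then acc=2, then (not (max((acc + b), (a * a)) != (b * a))) is false, then acc=0, then returns -1. Both give -1.
Sweeping the whole domain (54 inputs) finds no disagreement.
verdict: equivalent


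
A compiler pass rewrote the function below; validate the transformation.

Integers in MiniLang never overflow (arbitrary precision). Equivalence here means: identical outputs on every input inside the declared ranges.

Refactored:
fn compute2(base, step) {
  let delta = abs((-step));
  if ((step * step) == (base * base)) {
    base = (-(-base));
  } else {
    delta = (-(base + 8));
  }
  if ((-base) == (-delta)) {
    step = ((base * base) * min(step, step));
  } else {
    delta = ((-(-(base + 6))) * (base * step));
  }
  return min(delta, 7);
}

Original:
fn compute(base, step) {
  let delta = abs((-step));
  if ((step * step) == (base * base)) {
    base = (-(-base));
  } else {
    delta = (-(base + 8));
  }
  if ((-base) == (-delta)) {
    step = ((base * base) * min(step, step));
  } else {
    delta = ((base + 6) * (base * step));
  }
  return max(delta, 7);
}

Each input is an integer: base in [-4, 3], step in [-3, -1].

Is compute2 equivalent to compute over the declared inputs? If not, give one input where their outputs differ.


Not equivalent: base=-4, step=-3 separates them (7 vs -4).
compute: delta=3, then ((step * step) == (base * base)) is false, then delta=-4, then ((-base) == (-delta)) is true, then step=-48, then returns 7
compute2: delta=3, then ((step * step) == (base * base)) is false, then delta=-4, then ((-base) == (-delta)) is true, then step=-48, then returns -4
verdict: not equivalent; witness: base=-4, step=-3


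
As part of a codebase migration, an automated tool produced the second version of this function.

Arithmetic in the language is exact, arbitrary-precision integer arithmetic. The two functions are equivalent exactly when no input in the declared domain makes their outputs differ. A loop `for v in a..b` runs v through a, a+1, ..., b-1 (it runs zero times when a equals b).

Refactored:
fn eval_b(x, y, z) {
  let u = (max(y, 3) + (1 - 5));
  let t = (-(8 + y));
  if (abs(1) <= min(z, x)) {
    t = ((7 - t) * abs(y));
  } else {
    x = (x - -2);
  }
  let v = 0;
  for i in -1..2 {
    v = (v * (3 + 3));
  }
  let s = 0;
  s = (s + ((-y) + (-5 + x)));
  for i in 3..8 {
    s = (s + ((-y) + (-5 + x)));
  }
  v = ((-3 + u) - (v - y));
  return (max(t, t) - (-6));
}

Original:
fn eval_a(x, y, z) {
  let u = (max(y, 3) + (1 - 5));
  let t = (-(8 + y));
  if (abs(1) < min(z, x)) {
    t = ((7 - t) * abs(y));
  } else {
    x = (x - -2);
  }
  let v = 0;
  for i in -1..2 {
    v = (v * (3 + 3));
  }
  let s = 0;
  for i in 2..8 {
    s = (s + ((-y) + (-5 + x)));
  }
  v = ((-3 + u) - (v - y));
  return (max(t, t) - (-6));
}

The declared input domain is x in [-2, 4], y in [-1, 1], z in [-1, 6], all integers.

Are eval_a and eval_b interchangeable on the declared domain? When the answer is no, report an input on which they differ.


Not equivalent: x=1, y=-1, z=1 separates them (-1 vs 20).
eval_a: u=-1, then t=-7, then (abs(1) < min(z, x)) is false, then x=3, then v=0, then (i=-1), then v=0, then (i=0), then v=0, then (i=1), then v=0, then s=0, then (i=2), then s=-1, then (i=3), then s=-2, then (i=4), then s=-3, then (i=5), then s=-4, then (i=6), then s=-5, then (i=7), then s=-6, then v=-5, then returns -1
eval_b: u=-1, then t=-7, then (abs(1) <= min(z, x)) is true, then t=14, then v=0, then (i=-1), then v=0, then (i=0), then v=0, then (i=1), then v=0, then s=0, then s=-3, then (i=3), then s=-6, then (i=4), then s=-9, then (i=5), then s=-12, then (i=6), then s=-15, then (i=7), then s=-18, then v=-5, then returns 20
verdict: not equivalent; witness: x=1, y=-1, z=1


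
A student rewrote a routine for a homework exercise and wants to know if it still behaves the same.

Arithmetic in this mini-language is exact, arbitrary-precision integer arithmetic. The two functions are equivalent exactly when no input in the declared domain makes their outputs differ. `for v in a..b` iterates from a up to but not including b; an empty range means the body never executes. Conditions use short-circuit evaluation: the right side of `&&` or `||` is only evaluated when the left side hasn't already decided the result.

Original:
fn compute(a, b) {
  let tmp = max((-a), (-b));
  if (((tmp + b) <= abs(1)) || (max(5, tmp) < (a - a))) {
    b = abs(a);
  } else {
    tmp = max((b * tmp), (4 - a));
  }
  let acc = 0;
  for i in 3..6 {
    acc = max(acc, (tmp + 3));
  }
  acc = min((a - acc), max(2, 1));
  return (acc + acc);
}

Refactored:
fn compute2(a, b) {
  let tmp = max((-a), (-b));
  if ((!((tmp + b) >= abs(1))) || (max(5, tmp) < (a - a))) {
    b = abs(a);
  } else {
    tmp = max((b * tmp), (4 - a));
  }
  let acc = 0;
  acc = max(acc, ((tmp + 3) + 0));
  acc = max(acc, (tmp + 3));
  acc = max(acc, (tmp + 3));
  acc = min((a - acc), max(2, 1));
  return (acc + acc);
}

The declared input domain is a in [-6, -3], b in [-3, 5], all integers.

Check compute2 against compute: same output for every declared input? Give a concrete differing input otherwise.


Try a=-4, b=-3.
compute: tmp = 4; (((tmp + b) <= abs(1)) || (max(5, tmp) < (a - a))) -> true; b = 4; acc = 0; [i=3]; acc = 7; [i=4]; acc = 7; [i=5]; acc = 7; acc = -11; return -22
compute2: tmp = 4; ((!((tmp + b) >= abs(1))) || (max(5, tmp) < (a - a))) -> false; tmp = 8; acc = 0; acc = 11; acc = 11; acc = 11; acc = -15; return -30
-22 and -30 differ, so these are not the same function on this domain.
verdict: not equivalent; witness: a=-4, b=-3


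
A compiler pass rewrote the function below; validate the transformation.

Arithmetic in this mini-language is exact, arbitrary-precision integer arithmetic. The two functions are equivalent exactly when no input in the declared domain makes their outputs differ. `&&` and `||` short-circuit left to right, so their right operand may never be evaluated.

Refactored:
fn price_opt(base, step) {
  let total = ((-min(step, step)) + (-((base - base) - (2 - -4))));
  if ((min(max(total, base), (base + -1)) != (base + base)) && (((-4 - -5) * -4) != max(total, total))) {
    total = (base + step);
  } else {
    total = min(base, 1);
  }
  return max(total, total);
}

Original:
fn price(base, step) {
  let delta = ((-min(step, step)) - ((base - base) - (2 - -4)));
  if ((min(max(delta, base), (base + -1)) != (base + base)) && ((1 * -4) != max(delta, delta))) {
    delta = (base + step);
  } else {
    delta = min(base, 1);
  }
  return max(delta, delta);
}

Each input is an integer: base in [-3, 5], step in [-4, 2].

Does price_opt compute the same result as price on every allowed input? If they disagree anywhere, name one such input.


Behavior is preserved: although arithmetic usage differs; also constant usage differs; also local variable names differ, the outputs never diverge.
Spot check at base=1, step=-3 — price: delta becomes 9; next ((min(max(delta, base), (base + -1)) != (base + base)) && ((1 * -4) != max(delta, delta))) evaluates to true; next delta becomes -2; next final value -2. price_opt: total becomes 9; next ((min(max(total, base), (base + -1)) != (base + base)) && (((-4 - -5) * -4) != max(total, total))) evaluates to true; next total becomes -2; next final value -2. Both give -2.
An exhaustive pass over the 63 declared inputs shows identical outputs.
verdict: equivalent


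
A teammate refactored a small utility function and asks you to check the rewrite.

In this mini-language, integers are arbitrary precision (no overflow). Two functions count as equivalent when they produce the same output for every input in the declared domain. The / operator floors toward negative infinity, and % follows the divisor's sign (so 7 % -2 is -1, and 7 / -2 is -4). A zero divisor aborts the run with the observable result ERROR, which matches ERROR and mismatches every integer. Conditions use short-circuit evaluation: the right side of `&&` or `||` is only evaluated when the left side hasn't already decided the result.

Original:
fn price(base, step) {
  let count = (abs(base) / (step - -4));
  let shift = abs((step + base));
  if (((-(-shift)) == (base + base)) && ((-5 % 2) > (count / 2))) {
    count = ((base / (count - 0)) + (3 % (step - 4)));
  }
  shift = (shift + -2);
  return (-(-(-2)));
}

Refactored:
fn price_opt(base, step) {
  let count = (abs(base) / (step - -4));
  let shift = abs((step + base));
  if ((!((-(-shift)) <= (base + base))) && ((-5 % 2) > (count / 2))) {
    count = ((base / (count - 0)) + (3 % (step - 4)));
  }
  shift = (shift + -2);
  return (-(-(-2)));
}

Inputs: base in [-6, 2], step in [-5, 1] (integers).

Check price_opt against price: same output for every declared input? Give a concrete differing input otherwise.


base=-4, step=1 yields -2 from price but ERROR from price_opt.
verdict: not equivalent; witness: base=-4, step=1


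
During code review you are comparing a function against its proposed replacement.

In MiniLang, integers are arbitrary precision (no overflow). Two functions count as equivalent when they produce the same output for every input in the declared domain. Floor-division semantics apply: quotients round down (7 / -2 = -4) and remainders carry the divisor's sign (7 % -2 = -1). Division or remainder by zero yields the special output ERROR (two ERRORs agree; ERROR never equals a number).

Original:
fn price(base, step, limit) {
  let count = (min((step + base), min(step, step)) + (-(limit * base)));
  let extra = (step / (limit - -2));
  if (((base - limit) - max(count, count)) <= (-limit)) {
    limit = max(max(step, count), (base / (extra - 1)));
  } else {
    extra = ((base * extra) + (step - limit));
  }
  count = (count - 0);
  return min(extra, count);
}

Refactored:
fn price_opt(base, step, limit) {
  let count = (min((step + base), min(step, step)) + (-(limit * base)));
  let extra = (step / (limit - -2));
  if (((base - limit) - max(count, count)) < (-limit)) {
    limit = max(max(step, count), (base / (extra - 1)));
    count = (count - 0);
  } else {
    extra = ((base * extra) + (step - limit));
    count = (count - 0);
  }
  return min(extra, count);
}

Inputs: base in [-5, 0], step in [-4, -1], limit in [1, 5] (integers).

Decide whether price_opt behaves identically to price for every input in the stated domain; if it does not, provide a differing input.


Consider the input base=-2, step=-4, limit=2.
price: count=-2, then extra=-1, then (((base - limit) - max(count, count)) <= (-limit)) is true, then limit=1, then count=-2, then returns -2
price_opt: count=-2, then extra=-1, then (((base - limit) - max(count, count)) < (-limit)) is false, then extra=-4, then count=-2, then returns -4
-2 and -4 differ, so these are not the same function on this domain.
verdict: not equivalent; witness: base=-2, step=-4, limit=2
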